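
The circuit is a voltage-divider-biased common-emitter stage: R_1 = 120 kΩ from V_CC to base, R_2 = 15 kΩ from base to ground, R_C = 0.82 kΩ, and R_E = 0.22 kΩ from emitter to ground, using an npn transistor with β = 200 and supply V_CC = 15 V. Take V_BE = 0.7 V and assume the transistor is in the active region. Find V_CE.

Thevenize the base divider: V_Th = V_CC·R_2/(R_1+R_2) = 15×15/135 = 1.67 V, R_Th = R_1‖R_2 = 13.3 kΩ.
Base-emitter loop: V_Th = I_B·R_Th + V_BE + (β+1)I_B·R_E, so I_B = (1.67 − 0.7) / (13.3 + 201×0.22) = 0.0168 mA.
I_C = β·I_B = 200×0.0168 = 3.36 mA, and I_E = (β+1)I_B = 3.38 mA.
V_CE = V_CC − I_C·R_C − I_E·R_E = 15 − 3.36×0.82 − 3.38×0.22 = 11.5 V.
V_CE = 11.5 V > 0.2 V confirms active-region operation.

V_CE ≈ 12 V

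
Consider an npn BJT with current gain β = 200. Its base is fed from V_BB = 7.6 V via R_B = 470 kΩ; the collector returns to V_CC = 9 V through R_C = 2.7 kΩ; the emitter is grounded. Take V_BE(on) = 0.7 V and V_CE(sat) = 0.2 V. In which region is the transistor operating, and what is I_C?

active; I_C ≈ 2.9 mA

Assume active. Base-emitter loop: I_B = (V_BB − V_BE)/R_B = (7.6 − 0.7)/470 = 0.0147 mA.
I_C = β·I_B = 200×0.0147 = 2.94 mA.
V_CE = V_CC − I_C·R_C = 9 − 2.94×2.7 = 1.07 V > V_CE(sat), so the active-region assumption holds.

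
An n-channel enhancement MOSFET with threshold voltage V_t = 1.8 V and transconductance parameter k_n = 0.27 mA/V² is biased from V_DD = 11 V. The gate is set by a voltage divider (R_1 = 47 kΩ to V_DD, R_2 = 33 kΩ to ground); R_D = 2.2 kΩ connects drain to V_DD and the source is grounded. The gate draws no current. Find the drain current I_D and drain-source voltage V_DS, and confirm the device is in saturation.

I_D ≈ 1 mA, V_DS ≈ 8.8 V

V_G = V_DD·R_2/(R_1+R_2) = 11×33/80 = 4.54 V. With the source grounded, V_GS = V_G = 4.54 V.
Assume saturation: I_D = (k_n/2)(V_GS − V_t)² = (0.27/2)×(4.54 − 1.8)² = 0.135×2.74² = 1.01 mA.
V_DS = V_DD − I_D·R_D = 11 − 1.01×2.2 = 8.77 V.
Saturation requires V_DS ≥ V_GS − V_t = 2.74 V; 8.77 ≥ 2.74 ✓.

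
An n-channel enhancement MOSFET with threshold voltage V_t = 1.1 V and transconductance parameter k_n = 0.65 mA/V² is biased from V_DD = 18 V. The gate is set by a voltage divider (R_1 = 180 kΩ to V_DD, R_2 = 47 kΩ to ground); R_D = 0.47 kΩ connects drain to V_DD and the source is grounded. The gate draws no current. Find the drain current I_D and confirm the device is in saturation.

V_G = V_DD·R_2/(R_1+R_2) = 18×47/227 = 3.73 V. With the source grounded, V_GS = V_G = 3.73 V.
Assume saturation: I_D = (k_n/2)(V_GS − V_t)² = (0.65/2)×(3.73 − 1.1)² = 0.325×2.63² = 2.24 mA.
V_DS = V_DD − I_D·R_D = 18 − 2.24×0.47 = 16.9 V.
Saturation requires V_DS ≥ V_GS − V_t = 2.63 V; 16.9 ≥ 2.63 ✓.

I_D ≈ 2.2 mA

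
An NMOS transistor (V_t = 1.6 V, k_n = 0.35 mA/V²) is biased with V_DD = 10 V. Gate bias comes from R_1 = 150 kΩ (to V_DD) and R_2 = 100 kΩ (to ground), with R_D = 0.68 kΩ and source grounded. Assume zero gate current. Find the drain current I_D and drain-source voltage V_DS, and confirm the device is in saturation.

I_D ≈ 1 mA, V_DS ≈ 9.3 V

V_G = V_DD·R_2/(R_1+R_2) = 10×100/250 = 4 V. With the source grounded, V_GS = V_G = 4 V.
Assume saturation: I_D = (k_n/2)(V_GS − V_t)² = (0.35/2)×(4 − 1.6)² = 0.175×2.4² = 1.01 mA.
V_DS = V_DD − I_D·R_D = 10 − 1.01×0.68 = 9.31 V.
Saturation requires V_DS ≥ V_GS − V_t = 2.4 V; 9.31 ≥ 2.4 ✓.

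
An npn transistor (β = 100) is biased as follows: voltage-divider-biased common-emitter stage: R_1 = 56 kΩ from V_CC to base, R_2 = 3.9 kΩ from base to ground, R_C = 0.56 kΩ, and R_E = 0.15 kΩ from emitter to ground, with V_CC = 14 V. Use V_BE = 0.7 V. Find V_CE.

V_CE ≈ 13 V

Thevenize the base divider: V_Th = V_CC·R_2/(R_1+R_2) = 14×3.9/59.9 = 0.912 V, R_Th = R_1‖R_2 = 3.65 kΩ.
Base-emitter loop: V_Th = I_B·R_Th + V_BE + (β+1)I_B·R_E, so I_B = (0.912 − 0.7) / (3.65 + 101×0.15) = 0.0113 mA.
I_C = β·I_B = 100×0.0113 = 1.13 mA, and I_E = (β+1)I_B = 1.14 mA.
V_CE = V_CC − I_C·R_C − I_E·R_E = 14 − 1.13×0.56 − 1.14×0.15 = 13.2 V.
V_CE = 13.2 V > 0.2 V confirms active-region operation.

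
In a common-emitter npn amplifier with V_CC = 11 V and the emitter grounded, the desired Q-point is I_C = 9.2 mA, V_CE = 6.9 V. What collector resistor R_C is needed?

R_C ≈ 0.45 kΩ

Collector loop: V_CC = I_C·R_C + V_CE.
R_C = (V_CC − V_CE)/I_C = (11 − 6.9)/9.2 = 0.446 kΩ.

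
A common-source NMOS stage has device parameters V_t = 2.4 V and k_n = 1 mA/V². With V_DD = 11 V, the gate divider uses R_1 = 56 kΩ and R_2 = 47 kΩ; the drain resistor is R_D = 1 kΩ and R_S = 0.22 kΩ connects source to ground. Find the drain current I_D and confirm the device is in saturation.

V_G = V_DD·R_2/(R_1+R_2) = 11×47/103 = 5.02 V.
Assume saturation: I_D = (k_n/2)(V_GS − V_t)² with V_GS = V_G − I_D·R_S = 5.02 − 0.22·I_D.
Substituting gives 0.0242·I_D² − 1.58·I_D + 3.43 = 0, with roots I_D = 2.25 or 62.9 mA.
The root I_D = 62.9 mA gives V_GS = -8.81 V ≤ V_t, so take I_D = 2.25 mA.
Then V_GS = 4.52 V and V_DS = V_DD − I_D(R_D+R_S) = 11 − 2.25×1.22 = 8.25 V.
Saturation requires V_DS ≥ V_GS − V_t = 2.12 V; 8.25 ≥ 2.12 ✓.

I_D ≈ 2.3 mA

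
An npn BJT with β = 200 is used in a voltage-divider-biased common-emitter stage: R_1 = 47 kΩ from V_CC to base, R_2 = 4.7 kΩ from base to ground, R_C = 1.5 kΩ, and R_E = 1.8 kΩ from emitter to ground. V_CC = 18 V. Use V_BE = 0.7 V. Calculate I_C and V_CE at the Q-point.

I_C ≈ 0.51 mA, V_CE ≈ 16 V

Thevenize the base divider: V_Th = V_CC·R_2/(R_1+R_2) = 18×4.7/51.7 = 1.64 V, R_Th = R_1‖R_2 = 4.27 kΩ.
Base-emitter loop: V_Th = I_B·R_Th + V_BE + (β+1)I_B·R_E, so I_B = (1.64 − 0.7) / (4.27 + 201×1.8) = 0.00256 mA.
I_C = β·I_B = 200×0.00256 = 0.512 mA, and I_E = (β+1)I_B = 0.514 mA.
V_CE = V_CC − I_C·R_C − I_E·R_E = 18 − 0.512×1.5 − 0.514×1.8 = 16.3 V.
V_CE = 16.3 V > 0.2 V confirms active-region operation.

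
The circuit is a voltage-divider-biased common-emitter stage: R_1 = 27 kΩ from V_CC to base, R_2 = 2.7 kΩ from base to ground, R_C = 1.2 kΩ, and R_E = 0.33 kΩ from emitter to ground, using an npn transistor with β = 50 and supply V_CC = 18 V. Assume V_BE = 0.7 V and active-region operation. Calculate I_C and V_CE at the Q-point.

I_C ≈ 2.4 mA, V_CE ≈ 14 V

Thevenize the base divider: V_Th = V_CC·R_2/(R_1+R_2) = 18×2.7/29.7 = 1.64 V, R_Th = R_1‖R_2 = 2.45 kΩ.
Base-emitter loop: V_Th = I_B·R_Th + V_BE + (β+1)I_B·R_E, so I_B = (1.64 − 0.7) / (2.45 + 51×0.33) = 0.0486 mA.
I_C = β·I_B = 50×0.0486 = 2.43 mA, and I_E = (β+1)I_B = 2.48 mA.
V_CE = V_CC − I_C·R_C − I_E·R_E = 18 − 2.43×1.2 − 2.48×0.33 = 14.3 V.
V_CE = 14.3 V > 0.2 V confirms active-region operation.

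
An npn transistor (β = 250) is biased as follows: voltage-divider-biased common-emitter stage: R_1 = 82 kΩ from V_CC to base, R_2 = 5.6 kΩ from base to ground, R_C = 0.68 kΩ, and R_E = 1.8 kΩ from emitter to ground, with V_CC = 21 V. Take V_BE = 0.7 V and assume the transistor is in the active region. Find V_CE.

Thevenize the base divider: V_Th = V_CC·R_2/(R_1+R_2) = 21×5.6/87.6 = 1.34 V, R_Th = R_1‖R_2 = 5.24 kΩ.
Base-emitter loop: V_Th = I_B·R_Th + V_BE + (β+1)I_B·R_E, so I_B = (1.34 − 0.7) / (5.24 + 251×1.8) = 0.00141 mA.
I_C = β·I_B = 250×0.00141 = 0.351 mA, and I_E = (β+1)I_B = 0.353 mA.
V_CE = V_CC − I_C·R_C − I_E·R_E = 21 − 0.351×0.68 − 0.353×1.8 = 20.1 V.
V_CE = 20.1 V > 0.2 V confirms active-region operation.

V_CE ≈ 20 V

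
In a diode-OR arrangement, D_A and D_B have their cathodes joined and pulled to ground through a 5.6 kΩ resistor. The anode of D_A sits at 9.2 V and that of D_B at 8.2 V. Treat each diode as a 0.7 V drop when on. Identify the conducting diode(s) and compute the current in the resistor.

Assume both conduct. Then node N would need to be at both 9.2−0.7 = 8.5 V and 8.2−0.7 = 7.5 V, which is impossible.
Assume only D_A conducts: V_N = 9.2 − 0.7 = 8.5 V, so I_R = 8.5/5.6 = 1.52 mA.
Check D_B: its anode-to-cathode voltage is 8.2 − 8.5 = -0.3 V < 0.7 V, so it is off. The assumption is consistent.

Only D_A conducts; I_R ≈ 1.5 mA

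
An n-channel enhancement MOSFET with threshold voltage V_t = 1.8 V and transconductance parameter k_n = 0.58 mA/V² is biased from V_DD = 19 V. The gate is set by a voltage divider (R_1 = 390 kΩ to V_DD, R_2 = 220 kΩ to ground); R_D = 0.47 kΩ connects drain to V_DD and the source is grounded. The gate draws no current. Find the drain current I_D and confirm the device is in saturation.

V_G = V_DD·R_2/(R_1+R_2) = 19×220/610 = 6.85 V. With the source grounded, V_GS = V_G = 6.85 V.
Assume saturation: I_D = (k_n/2)(V_GS − V_t)² = (0.58/2)×(6.85 − 1.8)² = 0.29×5.05² = 7.4 mA.
V_DS = V_DD − I_D·R_D = 19 − 7.4×0.47 = 15.5 V.
Saturation requires V_DS ≥ V_GS − V_t = 5.05 V; 15.5 ≥ 5.05 ✓.

I_D ≈ 7.4 mA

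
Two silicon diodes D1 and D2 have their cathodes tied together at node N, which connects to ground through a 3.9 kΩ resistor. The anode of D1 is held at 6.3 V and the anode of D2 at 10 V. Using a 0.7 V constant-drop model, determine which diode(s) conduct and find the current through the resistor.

Assume both conduct. Then node N would need to be at both 6.3−0.7 = 5.6 V and 10−0.7 = 9.3 V, which is impossible.
Assume only D2 conducts: V_N = 10 − 0.7 = 9.3 V, so I_R = 9.3/3.9 = 2.38 mA.
Check D1: its anode-to-cathode voltage is 6.3 − 9.3 = -3 V < 0.7 V, so it is off. The assumption is consistent.

Only D2 conducts; I_R ≈ 2.4 mA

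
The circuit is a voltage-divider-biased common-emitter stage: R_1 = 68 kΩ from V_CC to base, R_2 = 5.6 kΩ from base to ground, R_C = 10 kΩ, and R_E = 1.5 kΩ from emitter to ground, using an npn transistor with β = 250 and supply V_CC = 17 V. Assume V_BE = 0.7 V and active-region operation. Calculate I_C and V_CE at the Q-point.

Thevenize the base divider: V_Th = V_CC·R_2/(R_1+R_2) = 17×5.6/73.6 = 1.29 V, R_Th = R_1‖R_2 = 5.17 kΩ.
Base-emitter loop: V_Th = I_B·R_Th + V_BE + (β+1)I_B·R_E, so I_B = (1.29 − 0.7) / (5.17 + 251×1.5) = 0.00155 mA.
I_C = β·I_B = 250×0.00155 = 0.389 mA, and I_E = (β+1)I_B = 0.39 mA.
V_CE = V_CC − I_C·R_C − I_E·R_E = 17 − 0.389×10 − 0.39×1.5 = 12.5 V.
V_CE = 12.5 V > 0.2 V confirms active-region operation.

I_C ≈ 0.39 mA, V_CE ≈ 13 V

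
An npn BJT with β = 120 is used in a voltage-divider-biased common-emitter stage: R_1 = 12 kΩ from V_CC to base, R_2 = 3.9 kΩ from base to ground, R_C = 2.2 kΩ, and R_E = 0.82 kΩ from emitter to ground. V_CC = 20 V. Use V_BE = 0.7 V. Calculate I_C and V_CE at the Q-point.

I_C ≈ 4.9 mA, V_CE ≈ 5 V

Thevenize the base divider: V_Th = V_CC·R_2/(R_1+R_2) = 20×3.9/15.9 = 4.91 V, R_Th = R_1‖R_2 = 2.94 kΩ.
Base-emitter loop: V_Th = I_B·R_Th + V_BE + (β+1)I_B·R_E, so I_B = (4.91 − 0.7) / (2.94 + 121×0.82) = 0.0412 mA.
I_C = β·I_B = 120×0.0412 = 4.94 mA, and I_E = (β+1)I_B = 4.98 mA.
V_CE = V_CC − I_C·R_C − I_E·R_E = 20 − 4.94×2.2 − 4.98×0.82 = 5.05 V.
V_CE = 5.05 V > 0.2 V confirms active-region operation.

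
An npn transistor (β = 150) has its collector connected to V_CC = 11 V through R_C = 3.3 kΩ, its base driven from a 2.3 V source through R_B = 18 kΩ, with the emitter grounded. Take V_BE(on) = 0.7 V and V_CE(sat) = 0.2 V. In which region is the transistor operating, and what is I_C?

saturation; I_C ≈ 3.3 mA

Assume active: I_B = (2.3 − 0.7)/18 = 0.0889 mA, giving I_C = β·I_B = 13.3 mA.
But then V_CE = 11 − 13.3×3.3 = -33 V < V_CE(sat) = 0.2 V — impossible in the active region.
So the transistor is saturated. With V_CE = 0.2 V, I_C = (V_CC − 0.2)/R_C = 10.8/3.3 = 3.27 mA.
Check: β·I_B = 13.3 mA > I_C = 3.27 mA, confirming saturation.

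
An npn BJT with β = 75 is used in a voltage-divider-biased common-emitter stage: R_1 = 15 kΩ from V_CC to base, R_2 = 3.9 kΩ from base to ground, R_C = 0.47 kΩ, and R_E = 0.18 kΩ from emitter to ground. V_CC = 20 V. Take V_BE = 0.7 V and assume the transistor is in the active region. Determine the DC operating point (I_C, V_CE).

I_C ≈ 15 mA, V_CE ≈ 10 V

Thevenize the base divider: V_Th = V_CC·R_2/(R_1+R_2) = 20×3.9/18.9 = 4.13 V, R_Th = R_1‖R_2 = 3.1 kΩ.
Base-emitter loop: V_Th = I_B·R_Th + V_BE + (β+1)I_B·R_E, so I_B = (4.13 − 0.7) / (3.1 + 76×0.18) = 0.204 mA.
I_C = β·I_B = 75×0.204 = 15.3 mA, and I_E = (β+1)I_B = 15.5 mA.
V_CE = V_CC − I_C·R_C − I_E·R_E = 20 − 15.3×0.47 − 15.5×0.18 = 10 V.
V_CE = 10 V > 0.2 V confirms active-region operation.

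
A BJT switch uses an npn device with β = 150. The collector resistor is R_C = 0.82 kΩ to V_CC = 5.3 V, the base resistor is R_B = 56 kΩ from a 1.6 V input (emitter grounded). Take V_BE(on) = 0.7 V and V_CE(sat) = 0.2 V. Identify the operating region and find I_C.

Assume active. Base-emitter loop: I_B = (V_BB − V_BE)/R_B = (1.6 − 0.7)/56 = 0.0161 mA.
I_C = β·I_B = 150×0.0161 = 2.41 mA.
V_CE = V_CC − I_C·R_C = 5.3 − 2.41×0.82 = 3.32 V > V_CE(sat), so the active-region assumption holds.

active; I_C ≈ 2.4 mA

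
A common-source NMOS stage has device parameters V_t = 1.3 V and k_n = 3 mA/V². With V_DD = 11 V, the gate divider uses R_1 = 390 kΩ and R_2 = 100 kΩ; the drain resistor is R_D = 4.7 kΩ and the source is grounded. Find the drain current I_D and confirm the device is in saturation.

I_D ≈ 1.3 mA

V_G = V_DD·R_2/(R_1+R_2) = 11×100/490 = 2.24 V. With the source grounded, V_GS = V_G = 2.24 V.
Assume saturation: I_D = (k_n/2)(V_GS − V_t)² = (3/2)×(2.24 − 1.3)² = 1.5×0.945² = 1.34 mA.
V_DS = V_DD − I_D·R_D = 11 − 1.34×4.7 = 4.71 V.
Saturation requires V_DS ≥ V_GS − V_t = 0.945 V; 4.71 ≥ 0.945 ✓.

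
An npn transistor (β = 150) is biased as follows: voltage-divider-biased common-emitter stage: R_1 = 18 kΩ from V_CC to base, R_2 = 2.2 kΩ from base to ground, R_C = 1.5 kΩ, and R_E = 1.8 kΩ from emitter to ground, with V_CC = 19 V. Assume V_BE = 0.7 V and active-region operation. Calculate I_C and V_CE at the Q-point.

I_C ≈ 0.75 mA, V_CE ≈ 17 V

Thevenize the base divider: V_Th = V_CC·R_2/(R_1+R_2) = 19×2.2/20.2 = 2.07 V, R_Th = R_1‖R_2 = 1.96 kΩ.
Base-emitter loop: V_Th = I_B·R_Th + V_BE + (β+1)I_B·R_E, so I_B = (2.07 − 0.7) / (1.96 + 151×1.8) = 0.005 mA.
I_C = β·I_B = 150×0.005 = 0.75 mA, and I_E = (β+1)I_B = 0.755 mA.
V_CE = V_CC − I_C·R_C − I_E·R_E = 19 − 0.75×1.5 − 0.755×1.8 = 16.5 V.
V_CE = 16.5 V > 0.2 V confirms active-region operation.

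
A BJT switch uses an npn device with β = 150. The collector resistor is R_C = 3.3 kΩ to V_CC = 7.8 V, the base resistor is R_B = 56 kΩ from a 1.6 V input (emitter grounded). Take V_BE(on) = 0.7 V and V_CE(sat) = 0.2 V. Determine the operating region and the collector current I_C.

saturation; I_C ≈ 2.3 mA

Assume active: I_B = (1.6 − 0.7)/56 = 0.0161 mA, giving I_C = β·I_B = 2.41 mA.
But then V_CE = 7.8 − 2.41×3.3 = -0.155 V < V_CE(sat) = 0.2 V — impossible in the active region.
So the transistor is saturated. With V_CE = 0.2 V, I_C = (V_CC − 0.2)/R_C = 7.6/3.3 = 2.3 mA.
Check: β·I_B = 2.41 mA > I_C = 2.3 mA, confirming saturation.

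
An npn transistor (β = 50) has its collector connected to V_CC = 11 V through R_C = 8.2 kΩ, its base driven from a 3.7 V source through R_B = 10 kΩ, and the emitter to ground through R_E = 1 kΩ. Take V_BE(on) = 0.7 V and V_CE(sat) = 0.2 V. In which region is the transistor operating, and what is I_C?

saturation; I_C ≈ 1.2 mA

Assume active: I_B = (3.7 − 0.7)/(10 + 51×1) = 0.0492 mA, I_C = β·I_B = 2.46 mA.
Then V_CE = 11 − 2.46×8.2 − 2.51×1 = -11.7 V < 0.2 V — the active assumption fails.
Re-solve with V_CE = 0.2 V. KCL at the emitter: V_E/R_E = (V_BB−0.7−V_E)/R_B + (V_CC−0.2−V_E)/R_C, giving V_E = 1.32 V.
I_C = (V_CC − 0.2 − V_E)/R_C = (10.8 − 1.32)/8.2 = 1.16 mA.
Check: I_B = (3 − 1.32)/10 = 0.168 mA, and β·I_B = 8.38 mA > I_C, confirming saturation.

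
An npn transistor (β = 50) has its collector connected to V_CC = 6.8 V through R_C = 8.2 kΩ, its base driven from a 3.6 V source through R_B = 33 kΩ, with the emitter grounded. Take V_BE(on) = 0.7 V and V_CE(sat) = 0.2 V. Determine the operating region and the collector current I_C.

Assume active: I_B = (3.6 − 0.7)/33 = 0.0879 mA, giving I_C = β·I_B = 4.39 mA.
But then V_CE = 6.8 − 4.39×8.2 = -29.2 V < V_CE(sat) = 0.2 V — impossible in the active region.
So the transistor is saturated. With V_CE = 0.2 V, I_C = (V_CC − 0.2)/R_C = 6.6/8.2 = 0.805 mA.
Check: β·I_B = 4.39 mA > I_C = 0.805 mA, confirming saturation.

saturation; I_C ≈ 0.8 mA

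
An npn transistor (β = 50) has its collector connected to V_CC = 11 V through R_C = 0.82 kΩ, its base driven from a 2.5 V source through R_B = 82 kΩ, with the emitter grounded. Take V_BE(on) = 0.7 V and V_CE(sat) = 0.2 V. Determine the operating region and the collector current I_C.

Assume active. Base-emitter loop: I_B = (V_BB − V_BE)/R_B = (2.5 − 0.7)/82 = 0.022 mA.
I_C = β·I_B = 50×0.022 = 1.1 mA.
V_CE = V_CC − I_C·R_C = 11 − 1.1×0.82 = 10.1 V > V_CE(sat), so the active-region assumption holds.

active; I_C ≈ 1.1 mA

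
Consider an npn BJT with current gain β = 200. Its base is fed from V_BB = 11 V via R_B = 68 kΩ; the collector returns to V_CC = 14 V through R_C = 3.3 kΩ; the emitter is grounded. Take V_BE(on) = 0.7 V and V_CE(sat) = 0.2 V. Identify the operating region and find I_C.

saturation; I_C ≈ 4.2 mA

Assume active: I_B = (11 − 0.7)/68 = 0.151 mA, giving I_C = β·I_B = 30.3 mA.
But then V_CE = 14 − 30.3×3.3 = -86 V < V_CE(sat) = 0.2 V — impossible in the active region.
So the transistor is saturated. With V_CE = 0.2 V, I_C = (V_CC − 0.2)/R_C = 13.8/3.3 = 4.18 mA.
Check: β·I_B = 30.3 mA > I_C = 4.18 mA, confirming saturation.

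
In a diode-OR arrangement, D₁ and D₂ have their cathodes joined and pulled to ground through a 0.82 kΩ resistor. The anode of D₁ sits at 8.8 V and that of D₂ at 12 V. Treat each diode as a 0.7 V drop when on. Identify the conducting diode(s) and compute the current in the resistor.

Only D₂ conducts; I_R ≈ 14 mA

Assume both conduct. Then node N would need to be at both 8.8−0.7 = 8.1 V and 12−0.7 = 11.3 V, which is impossible.
Assume only D₂ conducts: V_N = 12 − 0.7 = 11.3 V, so I_R = 11.3/0.82 = 13.8 mA.
Check D₁: its anode-to-cathode voltage is 8.8 − 11.3 = -2.5 V < 0.7 V, so it is off. The assumption is consistent.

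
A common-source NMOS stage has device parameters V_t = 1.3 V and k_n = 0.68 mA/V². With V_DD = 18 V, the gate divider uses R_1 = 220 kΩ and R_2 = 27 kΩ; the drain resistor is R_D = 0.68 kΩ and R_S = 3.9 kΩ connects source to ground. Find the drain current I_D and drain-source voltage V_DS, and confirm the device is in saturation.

I_D ≈ 0.062 mA, V_DS ≈ 18 V

V_G = V_DD·R_2/(R_1+R_2) = 18×27/247 = 1.97 V.
Assume saturation: I_D = (k_n/2)(V_GS − V_t)² with V_GS = V_G − I_D·R_S = 1.97 − 3.9·I_D.
Substituting gives 5.17·I_D² − 2.77·I_D + 0.152 = 0, with roots I_D = 0.0618 or 0.474 mA.
The root I_D = 0.474 mA gives V_GS = 0.119 V ≤ V_t, so take I_D = 0.0618 mA.
Then V_GS = 1.73 V and V_DS = V_DD − I_D(R_D+R_S) = 18 − 0.0618×4.58 = 17.7 V.
Saturation requires V_DS ≥ V_GS − V_t = 0.426 V; 17.7 ≥ 0.426 ✓.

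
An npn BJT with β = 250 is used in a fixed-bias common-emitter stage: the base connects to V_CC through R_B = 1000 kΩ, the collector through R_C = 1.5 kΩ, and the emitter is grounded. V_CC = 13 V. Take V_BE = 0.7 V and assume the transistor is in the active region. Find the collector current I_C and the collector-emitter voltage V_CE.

Base loop: V_CC = I_B·R_B + V_BE, so I_B = (13 − 0.7)/1000 kΩ = 0.0123 mA.
In the active region I_C = β·I_B = 250 × 0.0123 = 3.08 mA.
Collector loop: V_CE = V_CC − I_C·R_C = 13 − 3.08×1.5 = 8.39 V.
Since V_CE = 8.39 V > V_CE(sat) ≈ 0.2 V, the transistor is in the active region as assumed.

I_C ≈ 3.1 mA, V_CE ≈ 8.4 V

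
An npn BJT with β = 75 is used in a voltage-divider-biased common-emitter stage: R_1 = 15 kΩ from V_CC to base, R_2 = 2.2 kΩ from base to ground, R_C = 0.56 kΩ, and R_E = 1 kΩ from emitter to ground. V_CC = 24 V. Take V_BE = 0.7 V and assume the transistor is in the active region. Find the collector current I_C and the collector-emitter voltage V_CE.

I_C ≈ 2.3 mA, V_CE ≈ 20 V

Thevenize the base divider: V_Th = V_CC·R_2/(R_1+R_2) = 24×2.2/17.2 = 3.07 V, R_Th = R_1‖R_2 = 1.92 kΩ.
Base-emitter loop: V_Th = I_B·R_Th + V_BE + (β+1)I_B·R_E, so I_B = (3.07 − 0.7) / (1.92 + 76×1) = 0.0304 mA.
I_C = β·I_B = 75×0.0304 = 2.28 mA, and I_E = (β+1)I_B = 2.31 mA.
V_CE = V_CC − I_C·R_C − I_E·R_E = 24 − 2.28×0.56 − 2.31×1 = 20.4 V.
V_CE = 20.4 V > 0.2 V confirms active-region operation.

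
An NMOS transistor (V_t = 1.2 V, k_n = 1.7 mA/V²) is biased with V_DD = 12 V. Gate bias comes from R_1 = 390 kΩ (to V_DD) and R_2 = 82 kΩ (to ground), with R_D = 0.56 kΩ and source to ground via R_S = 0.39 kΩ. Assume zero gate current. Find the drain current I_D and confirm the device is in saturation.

I_D ≈ 0.43 mA

V_G = V_DD·R_2/(R_1+R_2) = 12×82/472 = 2.08 V.
Assume saturation: I_D = (k_n/2)(V_GS − V_t)² with V_GS = V_G − I_D·R_S = 2.08 − 0.39·I_D.
Substituting gives 0.129·I_D² − 1.59·I_D + 0.665 = 0, with roots I_D = 0.435 or 11.8 mA.
The root I_D = 11.8 mA gives V_GS = -2.53 V ≤ V_t, so take I_D = 0.435 mA.
Then V_GS = 1.92 V and V_DS = V_DD − I_D(R_D+R_S) = 12 − 0.435×0.95 = 11.6 V.
Saturation requires V_DS ≥ V_GS − V_t = 0.715 V; 11.6 ≥ 0.715 ✓.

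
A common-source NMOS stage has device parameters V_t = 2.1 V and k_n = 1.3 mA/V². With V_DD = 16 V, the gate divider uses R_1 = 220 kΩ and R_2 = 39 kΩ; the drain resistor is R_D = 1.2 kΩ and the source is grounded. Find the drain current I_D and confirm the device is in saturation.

I_D ≈ 0.062 mA

V_G = V_DD·R_2/(R_1+R_2) = 16×39/259 = 2.41 V. With the source grounded, V_GS = V_G = 2.41 V.
Assume saturation: I_D = (k_n/2)(V_GS − V_t)² = (1.3/2)×(2.41 − 2.1)² = 0.65×0.309² = 0.0622 mA.
V_DS = V_DD − I_D·R_D = 16 − 0.0622×1.2 = 15.9 V.
Saturation requires V_DS ≥ V_GS − V_t = 0.309 V; 15.9 ≥ 0.309 ✓.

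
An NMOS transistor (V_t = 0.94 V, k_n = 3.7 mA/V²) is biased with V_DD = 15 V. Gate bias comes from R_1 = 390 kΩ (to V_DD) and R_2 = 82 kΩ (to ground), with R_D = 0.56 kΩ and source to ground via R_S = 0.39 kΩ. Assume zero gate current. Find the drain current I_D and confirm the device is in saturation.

V_G = V_DD·R_2/(R_1+R_2) = 15×82/472 = 2.61 V.
Assume saturation: I_D = (k_n/2)(V_GS − V_t)² with V_GS = V_G − I_D·R_S = 2.61 − 0.39·I_D.
Substituting gives 0.281·I_D² − 3.4·I_D + 5.13 = 0, with roots I_D = 1.77 or 10.3 mA.
The root I_D = 10.3 mA gives V_GS = -1.42 V ≤ V_t, so take I_D = 1.77 mA.
Then V_GS = 1.92 V and V_DS = V_DD − I_D(R_D+R_S) = 15 − 1.77×0.95 = 13.3 V.
Saturation requires V_DS ≥ V_GS − V_t = 0.977 V; 13.3 ≥ 0.977 ✓.

I_D ≈ 1.8 mA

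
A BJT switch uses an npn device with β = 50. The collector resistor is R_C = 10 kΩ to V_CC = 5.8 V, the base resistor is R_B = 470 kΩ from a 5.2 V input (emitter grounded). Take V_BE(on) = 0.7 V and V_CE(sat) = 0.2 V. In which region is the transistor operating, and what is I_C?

active; I_C ≈ 0.48 mA

Assume active. Base-emitter loop: I_B = (V_BB − V_BE)/R_B = (5.2 − 0.7)/470 = 0.00957 mA.
I_C = β·I_B = 50×0.00957 = 0.479 mA.
V_CE = V_CC − I_C·R_C = 5.8 − 0.479×10 = 1.01 V > V_CE(sat), so the active-region assumption holds.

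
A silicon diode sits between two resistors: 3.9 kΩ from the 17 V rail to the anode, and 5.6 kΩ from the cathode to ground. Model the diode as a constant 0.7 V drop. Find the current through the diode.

I ≈ 1.7 mA

The two resistors are in series with the diode, so KVL gives 17 = I·3.9 + 0.7 + I·5.6.
I = (17 − 0.7) / (3.9 + 5.6) kΩ = 16.3 / 9.5 = 1.72 mA.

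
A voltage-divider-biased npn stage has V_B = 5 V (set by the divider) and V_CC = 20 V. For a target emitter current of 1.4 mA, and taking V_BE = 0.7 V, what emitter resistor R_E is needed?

R_E ≈ 3.1 kΩ

V_E = V_B − V_BE = 5 − 0.7 = 4.3 V.
R_E = V_E / I_E = 4.3 / 1.4 = 3.07 kΩ.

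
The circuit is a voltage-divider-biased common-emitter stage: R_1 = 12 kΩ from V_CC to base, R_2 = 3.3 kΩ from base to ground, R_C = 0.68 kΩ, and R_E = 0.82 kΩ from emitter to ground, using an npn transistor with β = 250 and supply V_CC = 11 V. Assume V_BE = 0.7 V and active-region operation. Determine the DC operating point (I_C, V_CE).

I_C ≈ 2 mA, V_CE ≈ 8 V

Thevenize the base divider: V_Th = V_CC·R_2/(R_1+R_2) = 11×3.3/15.3 = 2.37 V, R_Th = R_1‖R_2 = 2.59 kΩ.
Base-emitter loop: V_Th = I_B·R_Th + V_BE + (β+1)I_B·R_E, so I_B = (2.37 − 0.7) / (2.59 + 251×0.82) = 0.00803 mA.
I_C = β·I_B = 250×0.00803 = 2.01 mA, and I_E = (β+1)I_B = 2.01 mA.
V_CE = V_CC − I_C·R_C − I_E·R_E = 11 − 2.01×0.68 − 2.01×0.82 = 7.98 V.
V_CE = 7.98 V > 0.2 V confirms active-region operation.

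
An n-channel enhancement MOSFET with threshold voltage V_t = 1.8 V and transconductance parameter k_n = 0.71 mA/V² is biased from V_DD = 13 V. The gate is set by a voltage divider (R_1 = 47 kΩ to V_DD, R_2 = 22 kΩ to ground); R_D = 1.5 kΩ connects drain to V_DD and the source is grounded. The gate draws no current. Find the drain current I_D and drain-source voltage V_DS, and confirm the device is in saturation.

V_G = V_DD·R_2/(R_1+R_2) = 13×22/69 = 4.14 V. With the source grounded, V_GS = V_G = 4.14 V.
Assume saturation: I_D = (k_n/2)(V_GS − V_t)² = (0.71/2)×(4.14 − 1.8)² = 0.355×2.34² = 1.95 mA.
V_DS = V_DD − I_D·R_D = 13 − 1.95×1.5 = 10.1 V.
Saturation requires V_DS ≥ V_GS − V_t = 2.34 V; 10.1 ≥ 2.34 ✓.

I_D ≈ 2 mA, V_DS ≈ 10 V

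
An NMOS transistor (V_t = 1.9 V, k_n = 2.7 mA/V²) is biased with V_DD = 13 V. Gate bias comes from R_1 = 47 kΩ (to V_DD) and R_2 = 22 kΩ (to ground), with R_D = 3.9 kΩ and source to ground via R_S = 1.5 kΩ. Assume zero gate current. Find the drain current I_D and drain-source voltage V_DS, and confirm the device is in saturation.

I_D ≈ 0.94 mA, V_DS ≈ 7.9 V

V_G = V_DD·R_2/(R_1+R_2) = 13×22/69 = 4.14 V.
Assume saturation: I_D = (k_n/2)(V_GS − V_t)² with V_GS = V_G − I_D·R_S = 4.14 − 1.5·I_D.
Substituting gives 3.04·I_D² − 10.1·I_D + 6.8 = 0, with roots I_D = 0.94 or 2.38 mA.
The root I_D = 2.38 mA gives V_GS = 0.572 V ≤ V_t, so take I_D = 0.94 mA.
Then V_GS = 2.73 V and V_DS = V_DD − I_D(R_D+R_S) = 13 − 0.94×5.4 = 7.92 V.
Saturation requires V_DS ≥ V_GS − V_t = 0.835 V; 7.92 ≥ 0.835 ✓.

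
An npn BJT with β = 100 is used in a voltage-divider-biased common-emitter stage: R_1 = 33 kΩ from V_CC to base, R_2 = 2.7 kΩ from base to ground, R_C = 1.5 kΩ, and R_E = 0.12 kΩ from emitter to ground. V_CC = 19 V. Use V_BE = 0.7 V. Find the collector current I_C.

Thevenize the base divider: V_Th = V_CC·R_2/(R_1+R_2) = 19×2.7/35.7 = 1.44 V, R_Th = R_1‖R_2 = 2.5 kΩ.
Base-emitter loop: V_Th = I_B·R_Th + V_BE + (β+1)I_B·R_E, so I_B = (1.44 − 0.7) / (2.5 + 101×0.12) = 0.0504 mA.
I_C = β·I_B = 100×0.0504 = 5.04 mA, and I_E = (β+1)I_B = 5.09 mA.
V_CE = V_CC − I_C·R_C − I_E·R_E = 19 − 5.04×1.5 − 5.09×0.12 = 10.8 V.
V_CE = 10.8 V > 0.2 V confirms active-region operation.

I_C ≈ 5 mA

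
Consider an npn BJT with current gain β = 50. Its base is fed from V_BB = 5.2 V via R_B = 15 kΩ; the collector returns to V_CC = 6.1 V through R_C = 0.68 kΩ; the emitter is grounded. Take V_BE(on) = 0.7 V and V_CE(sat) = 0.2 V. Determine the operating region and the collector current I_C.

saturation; I_C ≈ 8.7 mA

Assume active: I_B = (5.2 − 0.7)/15 = 0.3 mA, giving I_C = β·I_B = 15 mA.
But then V_CE = 6.1 − 15×0.68 = -4.1 V < V_CE(sat) = 0.2 V — impossible in the active region.
So the transistor is saturated. With V_CE = 0.2 V, I_C = (V_CC − 0.2)/R_C = 5.9/0.68 = 8.68 mA.
Check: β·I_B = 15 mA > I_C = 8.68 mA, confirming saturation.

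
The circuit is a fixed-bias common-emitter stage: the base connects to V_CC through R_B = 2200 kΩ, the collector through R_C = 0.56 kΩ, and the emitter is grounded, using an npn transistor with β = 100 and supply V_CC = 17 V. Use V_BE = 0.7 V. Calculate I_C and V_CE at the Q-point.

Base loop: V_CC = I_B·R_B + V_BE, so I_B = (17 − 0.7)/2200 kΩ = 0.00741 mA.
In the active region I_C = β·I_B = 100 × 0.00741 = 0.741 mA.
Collector loop: V_CE = V_CC − I_C·R_C = 17 − 0.741×0.56 = 16.6 V.
Since V_CE = 16.6 V > V_CE(sat) ≈ 0.2 V, the transistor is in the active region as assumed.

I_C ≈ 0.74 mA, V_CE ≈ 17 V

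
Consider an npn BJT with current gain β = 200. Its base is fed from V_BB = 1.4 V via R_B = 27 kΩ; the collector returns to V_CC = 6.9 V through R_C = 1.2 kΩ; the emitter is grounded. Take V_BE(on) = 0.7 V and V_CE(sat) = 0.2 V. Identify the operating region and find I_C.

active; I_C ≈ 5.2 mA

Assume active. Base-emitter loop: I_B = (V_BB − V_BE)/R_B = (1.4 − 0.7)/27 = 0.0259 mA.
I_C = β·I_B = 200×0.0259 = 5.19 mA.
V_CE = V_CC − I_C·R_C = 6.9 − 5.19×1.2 = 0.678 V > V_CE(sat), so the active-region assumption holds.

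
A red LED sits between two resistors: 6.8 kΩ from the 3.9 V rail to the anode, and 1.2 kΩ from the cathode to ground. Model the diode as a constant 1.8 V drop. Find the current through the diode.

I ≈ 0.26 mA

The two resistors are in series with the diode, so KVL gives 3.9 = I·6.8 + 1.8 + I·1.2.
I = (3.9 − 1.8) / (6.8 + 1.2) kΩ = 2.1 / 8 = 0.262 mA.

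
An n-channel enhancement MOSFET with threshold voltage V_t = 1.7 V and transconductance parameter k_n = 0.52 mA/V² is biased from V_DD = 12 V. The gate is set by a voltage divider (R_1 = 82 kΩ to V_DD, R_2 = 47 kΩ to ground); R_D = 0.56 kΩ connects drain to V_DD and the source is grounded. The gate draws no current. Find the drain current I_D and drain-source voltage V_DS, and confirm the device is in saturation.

V_G = V_DD·R_2/(R_1+R_2) = 12×47/129 = 4.37 V. With the source grounded, V_GS = V_G = 4.37 V.
Assume saturation: I_D = (k_n/2)(V_GS − V_t)² = (0.52/2)×(4.37 − 1.7)² = 0.26×2.67² = 1.86 mA.
V_DS = V_DD − I_D·R_D = 12 − 1.86×0.56 = 11 V.
Saturation requires V_DS ≥ V_GS − V_t = 2.67 V; 11 ≥ 2.67 ✓.

I_D ≈ 1.9 mA, V_DS ≈ 11 V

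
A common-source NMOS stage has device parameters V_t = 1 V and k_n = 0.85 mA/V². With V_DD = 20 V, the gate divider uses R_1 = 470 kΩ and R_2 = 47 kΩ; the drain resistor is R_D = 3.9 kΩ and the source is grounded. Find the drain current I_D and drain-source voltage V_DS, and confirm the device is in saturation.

I_D ≈ 0.28 mA, V_DS ≈ 19 V

V_G = V_DD·R_2/(R_1+R_2) = 20×47/517 = 1.82 V. With the source grounded, V_GS = V_G = 1.82 V.
Assume saturation: I_D = (k_n/2)(V_GS − V_t)² = (0.85/2)×(1.82 − 1)² = 0.425×0.818² = 0.285 mA.
V_DS = V_DD − I_D·R_D = 20 − 0.285×3.9 = 18.9 V.
Saturation requires V_DS ≥ V_GS − V_t = 0.818 V; 18.9 ≥ 0.818 ✓.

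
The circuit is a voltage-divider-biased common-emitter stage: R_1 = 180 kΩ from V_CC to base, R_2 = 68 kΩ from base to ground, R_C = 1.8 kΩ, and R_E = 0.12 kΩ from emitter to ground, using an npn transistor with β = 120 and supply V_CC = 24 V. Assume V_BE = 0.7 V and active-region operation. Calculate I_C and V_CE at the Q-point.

I_C ≈ 11 mA, V_CE ≈ 2.8 V

Thevenize the base divider: V_Th = V_CC·R_2/(R_1+R_2) = 24×68/248 = 6.58 V, R_Th = R_1‖R_2 = 49.4 kΩ.
Base-emitter loop: V_Th = I_B·R_Th + V_BE + (β+1)I_B·R_E, so I_B = (6.58 − 0.7) / (49.4 + 121×0.12) = 0.0921 mA.
I_C = β·I_B = 120×0.0921 = 11 mA, and I_E = (β+1)I_B = 11.1 mA.
V_CE = V_CC − I_C·R_C − I_E·R_E = 24 − 11×1.8 − 11.1×0.12 = 2.78 V.
V_CE = 2.78 V > 0.2 V confirms active-region operation.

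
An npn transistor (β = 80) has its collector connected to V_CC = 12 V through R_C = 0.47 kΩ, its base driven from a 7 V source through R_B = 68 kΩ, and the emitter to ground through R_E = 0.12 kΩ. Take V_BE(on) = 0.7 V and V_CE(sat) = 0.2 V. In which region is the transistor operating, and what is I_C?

Assume active. Base-emitter loop: I_B = (V_BB − V_BE)/(R_B + (β+1)R_E) = (7 − 0.7)/(68 + 81×0.12) = 0.0811 mA.
I_C = β·I_B = 80×0.0811 = 6.48 mA.
V_CE = V_CC − I_C·R_C − I_E·R_E = 12 − 6.48×0.47 − 6.57×0.12 = 8.16 V > V_CE(sat), so the active-region assumption holds.

active; I_C ≈ 6.5 mA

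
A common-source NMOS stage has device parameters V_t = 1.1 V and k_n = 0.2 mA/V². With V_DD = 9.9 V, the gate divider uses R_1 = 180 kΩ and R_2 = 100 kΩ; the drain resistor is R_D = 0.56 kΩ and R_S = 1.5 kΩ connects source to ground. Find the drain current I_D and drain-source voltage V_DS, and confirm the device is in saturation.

I_D ≈ 0.36 mA, V_DS ≈ 9.2 V

V_G = V_DD·R_2/(R_1+R_2) = 9.9×100/280 = 3.54 V.
Assume saturation: I_D = (k_n/2)(V_GS − V_t)² with V_GS = V_G − I_D·R_S = 3.54 − 1.5·I_D.
Substituting gives 0.225·I_D² − 1.73·I_D + 0.593 = 0, with roots I_D = 0.36 or 7.33 mA.
The root I_D = 7.33 mA gives V_GS = -7.46 V ≤ V_t, so take I_D = 0.36 mA.
Then V_GS = 3 V and V_DS = V_DD − I_D(R_D+R_S) = 9.9 − 0.36×2.06 = 9.16 V.
Saturation requires V_DS ≥ V_GS − V_t = 1.9 V; 9.16 ≥ 1.9 ✓.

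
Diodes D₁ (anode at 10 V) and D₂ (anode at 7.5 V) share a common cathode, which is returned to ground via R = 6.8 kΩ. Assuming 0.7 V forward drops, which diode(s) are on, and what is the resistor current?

Only D₁ conducts; I_R ≈ 1.4 mA

Assume both conduct. Then node N would need to be at both 10−0.7 = 9.3 V and 7.5−0.7 = 6.8 V, which is impossible.
Assume only D₁ conducts: V_N = 10 − 0.7 = 9.3 V, so I_R = 9.3/6.8 = 1.37 mA.
Check D₂: its anode-to-cathode voltage is 7.5 − 9.3 = -1.8 V < 0.7 V, so it is off. The assumption is consistent.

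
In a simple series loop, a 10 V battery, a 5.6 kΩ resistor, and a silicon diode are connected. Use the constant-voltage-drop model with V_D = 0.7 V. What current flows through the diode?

KVL around the loop: 10 = V_D + I·R = 0.7 + I × 5.6 kΩ.
So I = (10 − 0.7) / 5.6 kΩ = 9.3 / 5.6 = 1.66 mA.

I ≈ 1.7 mA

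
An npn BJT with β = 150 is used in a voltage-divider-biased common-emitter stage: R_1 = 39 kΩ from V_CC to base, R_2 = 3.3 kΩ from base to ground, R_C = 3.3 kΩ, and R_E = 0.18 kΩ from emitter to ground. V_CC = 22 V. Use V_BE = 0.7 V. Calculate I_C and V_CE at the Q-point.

Thevenize the base divider: V_Th = V_CC·R_2/(R_1+R_2) = 22×3.3/42.3 = 1.72 V, R_Th = R_1‖R_2 = 3.04 kΩ.
Base-emitter loop: V_Th = I_B·R_Th + V_BE + (β+1)I_B·R_E, so I_B = (1.72 − 0.7) / (3.04 + 151×0.18) = 0.0336 mA.
I_C = β·I_B = 150×0.0336 = 5.04 mA, and I_E = (β+1)I_B = 5.08 mA.
V_CE = V_CC − I_C·R_C − I_E·R_E = 22 − 5.04×3.3 − 5.08×0.18 = 4.44 V.
V_CE = 4.44 V > 0.2 V confirms active-region operation.

I_C ≈ 5 mA, V_CE ≈ 4.4 V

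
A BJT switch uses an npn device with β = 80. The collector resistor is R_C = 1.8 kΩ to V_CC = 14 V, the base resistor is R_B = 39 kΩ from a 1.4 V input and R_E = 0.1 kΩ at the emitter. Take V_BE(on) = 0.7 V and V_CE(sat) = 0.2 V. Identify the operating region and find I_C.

active; I_C ≈ 1.2 mA

Assume active. Base-emitter loop: I_B = (V_BB − V_BE)/(R_B + (β+1)R_E) = (1.4 − 0.7)/(39 + 81×0.1) = 0.0149 mA.
I_C = β·I_B = 80×0.0149 = 1.19 mA.
V_CE = V_CC − I_C·R_C − I_E·R_E = 14 − 1.19×1.8 − 1.2×0.1 = 11.7 V > V_CE(sat), so the active-region assumption holds.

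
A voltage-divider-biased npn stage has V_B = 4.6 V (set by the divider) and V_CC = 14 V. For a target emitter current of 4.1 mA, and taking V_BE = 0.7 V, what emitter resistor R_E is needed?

R_E ≈ 0.95 kΩ

V_E = V_B − V_BE = 4.6 − 0.7 = 3.9 V.
R_E = V_E / I_E = 3.9 / 4.1 = 0.951 kΩ.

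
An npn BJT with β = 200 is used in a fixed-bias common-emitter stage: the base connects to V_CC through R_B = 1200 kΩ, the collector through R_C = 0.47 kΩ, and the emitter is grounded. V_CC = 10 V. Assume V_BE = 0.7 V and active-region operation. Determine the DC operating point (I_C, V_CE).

I_C ≈ 1.6 mA, V_CE ≈ 9.3 V

Base loop: V_CC = I_B·R_B + V_BE, so I_B = (10 − 0.7)/1200 kΩ = 0.00775 mA.
In the active region I_C = β·I_B = 200 × 0.00775 = 1.55 mA.
Collector loop: V_CE = V_CC − I_C·R_C = 10 − 1.55×0.47 = 9.27 V.
Since V_CE = 9.27 V > V_CE(sat) ≈ 0.2 V, the transistor is in the active region as assumed.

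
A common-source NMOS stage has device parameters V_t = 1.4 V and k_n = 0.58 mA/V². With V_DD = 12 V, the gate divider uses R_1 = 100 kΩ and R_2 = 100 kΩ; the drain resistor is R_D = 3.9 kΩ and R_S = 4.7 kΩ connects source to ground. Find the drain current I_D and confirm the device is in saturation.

V_G = V_DD·R_2/(R_1+R_2) = 12×100/200 = 6 V.
Assume saturation: I_D = (k_n/2)(V_GS − V_t)² with V_GS = V_G − I_D·R_S = 6 − 4.7·I_D.
Substituting gives 6.41·I_D² − 13.5·I_D + 6.14 = 0, with roots I_D = 0.658 or 1.46 mA.
The root I_D = 1.46 mA gives V_GS = -0.84 V ≤ V_t, so take I_D = 0.658 mA.
Then V_GS = 2.91 V and V_DS = V_DD − I_D(R_D+R_S) = 12 − 0.658×8.6 = 6.34 V.
Saturation requires V_DS ≥ V_GS − V_t = 1.51 V; 6.34 ≥ 1.51 ✓.

I_D ≈ 0.66 mA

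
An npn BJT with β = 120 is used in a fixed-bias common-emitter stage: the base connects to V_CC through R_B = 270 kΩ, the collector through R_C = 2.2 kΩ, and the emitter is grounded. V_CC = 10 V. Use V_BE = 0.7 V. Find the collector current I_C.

I_C ≈ 4.1 mA

Base loop: V_CC = I_B·R_B + V_BE, so I_B = (10 − 0.7)/270 kΩ = 0.0344 mA.
In the active region I_C = β·I_B = 120 × 0.0344 = 4.13 mA.
Collector loop: V_CE = V_CC − I_C·R_C = 10 − 4.13×2.2 = 0.907 V.
Since V_CE = 0.907 V > V_CE(sat) ≈ 0.2 V, the transistor is in the active region as assumed.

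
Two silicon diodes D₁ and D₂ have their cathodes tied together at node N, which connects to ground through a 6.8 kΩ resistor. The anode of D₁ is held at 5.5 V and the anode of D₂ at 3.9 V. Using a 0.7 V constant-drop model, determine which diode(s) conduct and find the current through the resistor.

Assume both conduct. Then node N would need to be at both 5.5−0.7 = 4.8 V and 3.9−0.7 = 3.2 V, which is impossible.
Assume only D₁ conducts: V_N = 5.5 − 0.7 = 4.8 V, so I_R = 4.8/6.8 = 0.706 mA.
Check D₂: its anode-to-cathode voltage is 3.9 − 4.8 = -0.9 V < 0.7 V, so it is off. The assumption is consistent.

Only D₁ conducts; I_R ≈ 0.71 mA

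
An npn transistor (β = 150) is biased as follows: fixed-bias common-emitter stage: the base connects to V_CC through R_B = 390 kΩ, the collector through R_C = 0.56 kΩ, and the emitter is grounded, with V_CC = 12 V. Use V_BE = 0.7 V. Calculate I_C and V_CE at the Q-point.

Base loop: V_CC = I_B·R_B + V_BE, so I_B = (12 − 0.7)/390 kΩ = 0.029 mA.
In the active region I_C = β·I_B = 150 × 0.029 = 4.35 mA.
Collector loop: V_CE = V_CC − I_C·R_C = 12 − 4.35×0.56 = 9.57 V.
Since V_CE = 9.57 V > V_CE(sat) ≈ 0.2 V, the transistor is in the active region as assumed.

I_C ≈ 4.3 mA, V_CE ≈ 9.6 V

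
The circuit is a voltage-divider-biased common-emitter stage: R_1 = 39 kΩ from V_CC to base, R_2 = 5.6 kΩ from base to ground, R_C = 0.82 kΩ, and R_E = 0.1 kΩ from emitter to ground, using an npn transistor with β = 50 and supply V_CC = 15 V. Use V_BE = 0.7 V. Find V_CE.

V_CE ≈ 9.5 V

Thevenize the base divider: V_Th = V_CC·R_2/(R_1+R_2) = 15×5.6/44.6 = 1.88 V, R_Th = R_1‖R_2 = 4.9 kΩ.
Base-emitter loop: V_Th = I_B·R_Th + V_BE + (β+1)I_B·R_E, so I_B = (1.88 − 0.7) / (4.9 + 51×0.1) = 0.118 mA.
I_C = β·I_B = 50×0.118 = 5.92 mA, and I_E = (β+1)I_B = 6.04 mA.
V_CE = V_CC − I_C·R_C − I_E·R_E = 15 − 5.92×0.82 − 6.04×0.1 = 9.54 V.
V_CE = 9.54 V > 0.2 V confirms active-region operation.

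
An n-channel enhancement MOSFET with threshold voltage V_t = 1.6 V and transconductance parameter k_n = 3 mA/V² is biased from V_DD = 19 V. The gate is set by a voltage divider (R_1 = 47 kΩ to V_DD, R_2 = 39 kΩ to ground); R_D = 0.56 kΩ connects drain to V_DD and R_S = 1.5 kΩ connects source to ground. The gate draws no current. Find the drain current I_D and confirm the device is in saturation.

V_G = V_DD·R_2/(R_1+R_2) = 19×39/86 = 8.62 V.
Assume saturation: I_D = (k_n/2)(V_GS − V_t)² with V_GS = V_G − I_D·R_S = 8.62 − 1.5·I_D.
Substituting gives 3.38·I_D² − 32.6·I_D + 73.8 = 0, with roots I_D = 3.64 or 6.01 mA.
The root I_D = 6.01 mA gives V_GS = -0.402 V ≤ V_t, so take I_D = 3.64 mA.
Then V_GS = 3.16 V and V_DS = V_DD − I_D(R_D+R_S) = 19 − 3.64×2.06 = 11.5 V.
Saturation requires V_DS ≥ V_GS − V_t = 1.56 V; 11.5 ≥ 1.56 ✓.

I_D ≈ 3.6 mA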